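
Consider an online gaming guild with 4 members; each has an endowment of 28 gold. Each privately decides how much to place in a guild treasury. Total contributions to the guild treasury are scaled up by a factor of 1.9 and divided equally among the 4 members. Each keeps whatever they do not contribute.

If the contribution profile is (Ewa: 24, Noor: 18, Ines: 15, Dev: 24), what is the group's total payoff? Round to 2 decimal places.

Total contributed: 24 + 18 + 15 + 24 = 81; total kept: 4 × 28 − 81 = 31.
The guild treasury pays out 1.9 × 81 = 153.90 in aggregate.
Group total = 31 + 153.90 = 184.90.

184.90 gold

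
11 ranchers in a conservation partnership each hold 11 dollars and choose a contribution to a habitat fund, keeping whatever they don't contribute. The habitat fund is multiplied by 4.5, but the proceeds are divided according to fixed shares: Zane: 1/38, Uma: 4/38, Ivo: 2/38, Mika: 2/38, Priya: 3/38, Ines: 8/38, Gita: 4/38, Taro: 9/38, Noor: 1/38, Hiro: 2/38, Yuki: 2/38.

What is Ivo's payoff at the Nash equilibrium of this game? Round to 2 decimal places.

Player j's private return per contributed unit is 4.5 × (j's share). Contributing is weakly dominant for j when that share is at least 1/4.5 = 0.2222, and contributing 0 is dominant otherwise.
The only share above 0.2222 is Taro's 9/38, contributing 11; the remaining 10 contribute 0. Total contributed: 11.
Ivo keeps 11 and receives 4.5 × 11 × 2/38 = 2.61 from the habitat fund, for a payoff of 13.61.

13.61 dollars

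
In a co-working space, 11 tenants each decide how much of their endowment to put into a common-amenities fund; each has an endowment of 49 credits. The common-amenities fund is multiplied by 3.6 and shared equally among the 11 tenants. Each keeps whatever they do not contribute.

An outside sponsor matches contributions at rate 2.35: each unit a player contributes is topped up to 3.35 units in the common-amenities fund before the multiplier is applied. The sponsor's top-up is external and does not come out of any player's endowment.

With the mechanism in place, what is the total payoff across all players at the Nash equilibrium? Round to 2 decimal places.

6500.34 credits

With the mechanism, a contributed unit returns 3.6 × 3.35 / 11 = 1.0964 per unit of net cost to the contributor — now above 1 — so contributing fully is weakly dominant for every player.
So the Nash equilibrium is full contribution by all 11; the group earns 3.6 × 3.35 × 539 = 6500.34.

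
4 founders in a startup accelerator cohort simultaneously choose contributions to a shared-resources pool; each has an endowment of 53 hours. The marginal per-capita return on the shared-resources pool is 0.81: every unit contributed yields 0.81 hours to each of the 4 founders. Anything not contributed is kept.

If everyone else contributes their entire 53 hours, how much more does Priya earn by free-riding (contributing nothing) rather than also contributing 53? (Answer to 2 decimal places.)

Switching from a contribution of 53 to 0 lets Priya keep an extra 53 hours, but lowers the shared-resources pool by 53, which costs Priya their own share of that drop: 0.81 × 53 = 42.93.
Net gain = 53 − 42.93 = 10.07. The private return per contributed unit (0.81) is below 1, so free-riding is indeed the best response regardless of what the others do.

10.07 hours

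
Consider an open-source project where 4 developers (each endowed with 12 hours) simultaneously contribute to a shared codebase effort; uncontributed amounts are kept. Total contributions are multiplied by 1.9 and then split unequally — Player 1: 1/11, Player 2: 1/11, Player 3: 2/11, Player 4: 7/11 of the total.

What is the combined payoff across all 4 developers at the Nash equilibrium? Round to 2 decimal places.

58.80 hours

A player with share s gets back 1.9·s per unit contributed, so full contribution is dominant for anyone with s > 1/1.9 = 0.5263 and zero contribution is dominant for anyone below.
The only share above 0.5263 is Player 4's 7/11, contributing 12; the remaining 3 contribute 0. Total contributed: 12.
The shared codebase effort pays out 1.9 × 12 = 22.80 in total (split across the unequal shares, but the aggregate is all that matters for the group sum).
The 3 free-riders keep 12 each, adding 36. Group total = 36 + 22.80 = 58.80.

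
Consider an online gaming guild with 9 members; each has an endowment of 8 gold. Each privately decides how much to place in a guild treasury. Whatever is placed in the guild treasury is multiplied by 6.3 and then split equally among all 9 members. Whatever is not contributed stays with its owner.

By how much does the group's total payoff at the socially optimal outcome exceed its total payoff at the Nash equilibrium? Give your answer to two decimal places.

381.60 gold

Each contributed unit returns 6.3/9 = 0.7000 to its contributor — below 1 — so contributing 0 is dominant for every player. At the Nash equilibrium everyone keeps their 8, and the group total is 9 × 8 = 72.
Each contributed unit returns 6.300 to the group as a whole (0.7000 to each of 9 players), which exceeds 1, so the social optimum is full contribution: group total = 6.300 × 72 = 453.60.
Efficiency loss = 453.60 − 72 = 381.60.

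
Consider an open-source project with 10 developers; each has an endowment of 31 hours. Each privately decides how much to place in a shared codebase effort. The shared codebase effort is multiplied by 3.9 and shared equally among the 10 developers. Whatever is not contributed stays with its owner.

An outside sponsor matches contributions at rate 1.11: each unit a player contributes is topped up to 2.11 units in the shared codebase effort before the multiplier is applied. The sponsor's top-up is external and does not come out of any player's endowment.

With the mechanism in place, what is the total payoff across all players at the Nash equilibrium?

310.00 hours

With the mechanism, a contributed unit returns 3.9 × 2.11 / 10 = 0.8229 per unit of net cost — still below 1 — so contributing 0 remains dominant for every player.
At the Nash equilibrium no one contributes; group total payoff = 10 × 31 = 310.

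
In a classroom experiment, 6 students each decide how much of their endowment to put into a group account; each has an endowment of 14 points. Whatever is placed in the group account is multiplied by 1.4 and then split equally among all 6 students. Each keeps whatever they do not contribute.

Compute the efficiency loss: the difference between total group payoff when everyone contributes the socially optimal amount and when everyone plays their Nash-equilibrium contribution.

Each contributed unit returns 1.4/6 = 0.2333 to its contributor — below 1 — so contributing 0 is dominant for every player. At the Nash equilibrium everyone keeps their 14, and the group total is 6 × 14 = 84.
Each contributed unit returns 1.400 to the group as a whole (0.2333 to each of 6 players), which exceeds 1, so the social optimum is full contribution: group total = 1.400 × 84 = 117.60.
Efficiency loss = 117.60 − 84 = 33.60.

33.60 points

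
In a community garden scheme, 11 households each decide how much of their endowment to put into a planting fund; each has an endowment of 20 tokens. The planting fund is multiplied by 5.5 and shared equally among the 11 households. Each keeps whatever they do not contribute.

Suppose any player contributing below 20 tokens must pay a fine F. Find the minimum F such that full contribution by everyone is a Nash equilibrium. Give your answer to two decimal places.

Given the others contribute fully, the best deviation is to contribute 0 (any partial contribution still incurs the fine and gives up units whose private return 0.5000 is below 1).
Deviating from 20 to 0 saves 20 tokens but forfeits the deviator's share of the drop in the planting fund: 5.5/11 × 20 = 10.00.
So the deviation gain is 20 − 10.00 = 10.00, and the fine must be at least 10.00 tokens to wipe it out.

10.00 tokens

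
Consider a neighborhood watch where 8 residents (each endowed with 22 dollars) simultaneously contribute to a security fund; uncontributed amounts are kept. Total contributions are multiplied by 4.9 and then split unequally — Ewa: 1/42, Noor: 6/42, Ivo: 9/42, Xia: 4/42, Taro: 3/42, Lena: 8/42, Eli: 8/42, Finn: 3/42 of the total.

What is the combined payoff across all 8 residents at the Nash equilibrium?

A player with share s gets back 4.9·s per unit contributed, so full contribution is dominant for anyone with s > 1/4.9 = 0.2041 and zero contribution is dominant for anyone below.
The only share above 0.2041 is Ivo's 9/42, contributing 22; the remaining 7 contribute 0. Total contributed: 22.
The security fund pays out 4.9 × 22 = 107.80 in total (split across the unequal shares, but the aggregate is all that matters for the group sum).
The 7 free-riders keep 22 each, adding 154. Group total = 154 + 107.80 = 261.80.

261.80 dollars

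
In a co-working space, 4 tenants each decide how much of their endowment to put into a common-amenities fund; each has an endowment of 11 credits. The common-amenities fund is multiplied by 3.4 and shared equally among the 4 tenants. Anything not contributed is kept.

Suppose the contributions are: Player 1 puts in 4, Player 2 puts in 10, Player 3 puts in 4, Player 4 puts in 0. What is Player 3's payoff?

Total contributed: 4 + 10 + 4 + 0 = 18.
Each receives 3.4 × 18 / 4 = 15.30 from the common-amenities fund.
Player 3 keeps 11 − 4 = 7, so Player 3's payoff is 7 + 15.30 = 22.30.

22.30 credits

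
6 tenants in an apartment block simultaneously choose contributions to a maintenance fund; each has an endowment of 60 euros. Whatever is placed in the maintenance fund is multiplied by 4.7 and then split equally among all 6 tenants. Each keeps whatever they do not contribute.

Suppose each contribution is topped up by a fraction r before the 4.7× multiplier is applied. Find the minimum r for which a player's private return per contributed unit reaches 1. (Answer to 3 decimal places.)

0.277

With matching at rate r, one contributed unit becomes (1 + r) in the maintenance fund and returns 4.7 × (1 + r) / 6 to the contributor.
Setting this equal to 1: 1 + r = 6/4.7 = 1.2766.
So the minimum matching rate is r = 1.2766 − 1 = 0.277.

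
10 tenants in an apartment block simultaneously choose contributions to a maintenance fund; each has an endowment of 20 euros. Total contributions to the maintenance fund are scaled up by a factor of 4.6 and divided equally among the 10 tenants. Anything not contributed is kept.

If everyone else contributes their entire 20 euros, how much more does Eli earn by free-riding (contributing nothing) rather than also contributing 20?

10.80 euros

Switching from a contribution of 20 to 0 lets Eli keep an extra 20 euros, but lowers the maintenance fund by 20, which costs Eli their own share of that drop: 4.6/10 × 20 = 9.20.
Net gain = 20 − 9.20 = 10.80. The private return per contributed unit (0.4600) is below 1, so free-riding is indeed the best response regardless of what the others do.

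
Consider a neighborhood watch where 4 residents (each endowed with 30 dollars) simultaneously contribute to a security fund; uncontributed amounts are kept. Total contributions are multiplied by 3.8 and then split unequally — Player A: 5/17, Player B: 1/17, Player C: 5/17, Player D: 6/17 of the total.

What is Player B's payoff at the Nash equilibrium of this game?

50.12 dollars

Each unit j contributes comes back to j as 3.8 × (j's share), so j prefers to contribute only if that share exceeds 1/3.8 = 0.2632; otherwise keeping the unit dominates.
The shares above 0.2632 belong to Player A, Player C and Player D, contributing 30 each; the remaining 1 contribute 0. Total contributed: 90.
Player B keeps 30 and receives 3.8 × 90 × 1/17 = 20.12 from the security fund, for a payoff of 50.12.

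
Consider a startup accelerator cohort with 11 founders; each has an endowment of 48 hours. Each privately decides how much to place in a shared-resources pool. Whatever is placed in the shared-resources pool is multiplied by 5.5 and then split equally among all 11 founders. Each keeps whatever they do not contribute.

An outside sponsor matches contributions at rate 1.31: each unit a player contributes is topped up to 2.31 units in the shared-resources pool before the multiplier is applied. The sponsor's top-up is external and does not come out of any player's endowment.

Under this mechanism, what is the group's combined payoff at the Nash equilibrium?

6708.24 hours

The effective private return per unit is now 5.5 × 2.31 / 11 = 1.1550 > 1, so every player's dominant strategy flips to full contribution.
At the Nash equilibrium everyone contributes 48. Group total payoff = 5.5 × 2.31 × 528 = 6708.24.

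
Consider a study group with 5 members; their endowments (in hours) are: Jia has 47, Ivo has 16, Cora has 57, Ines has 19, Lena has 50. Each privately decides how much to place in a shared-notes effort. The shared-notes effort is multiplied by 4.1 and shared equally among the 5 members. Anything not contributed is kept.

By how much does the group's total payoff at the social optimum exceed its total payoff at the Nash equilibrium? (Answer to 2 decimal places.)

The private return per contributed unit is 4.1/5 = 0.8200 < 1 for every player regardless of endowment, so the Nash equilibrium is zero contribution and the group total is Σ E_j = 47 + 16 + 57 + 19 + 50 = 189.
Each contributed unit returns 4.100 to the group, so the social optimum is full contribution by everyone: group total = 4.100 × 189 = 774.90.
Efficiency loss = (4.100 − 1) × 189 = 585.90.

585.90 hours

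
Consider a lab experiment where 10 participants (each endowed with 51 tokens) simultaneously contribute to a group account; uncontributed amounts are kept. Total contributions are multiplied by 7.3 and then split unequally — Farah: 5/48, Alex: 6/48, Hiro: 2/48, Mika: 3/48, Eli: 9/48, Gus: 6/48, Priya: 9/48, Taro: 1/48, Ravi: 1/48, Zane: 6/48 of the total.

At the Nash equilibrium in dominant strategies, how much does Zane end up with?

144.08 tokens

Player j's private return per contributed unit is 7.3 × (j's share). Contributing is weakly dominant for j when that share is at least 1/7.3 = 0.1370, and contributing 0 is dominant otherwise.
Eli and Priya are above the threshold, contributing 51 each; the remaining 8 contribute 0. Total contributed: 102.
Zane keeps 51 and receives 7.3 × 102 × 6/48 = 93.08 from the group account, for a payoff of 144.08.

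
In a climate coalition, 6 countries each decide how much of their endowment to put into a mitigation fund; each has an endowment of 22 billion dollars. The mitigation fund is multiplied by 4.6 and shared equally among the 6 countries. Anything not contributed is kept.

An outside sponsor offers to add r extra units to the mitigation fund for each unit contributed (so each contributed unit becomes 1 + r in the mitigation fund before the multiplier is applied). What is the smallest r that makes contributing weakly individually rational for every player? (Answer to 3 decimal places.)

0.304

With matching at rate r, one contributed unit becomes (1 + r) in the mitigation fund and returns 4.6 × (1 + r) / 6 to the contributor.
Setting this equal to 1: 1 + r = 6/4.6 = 1.3043.
So the minimum matching rate is r = 1.3043 − 1 = 0.304.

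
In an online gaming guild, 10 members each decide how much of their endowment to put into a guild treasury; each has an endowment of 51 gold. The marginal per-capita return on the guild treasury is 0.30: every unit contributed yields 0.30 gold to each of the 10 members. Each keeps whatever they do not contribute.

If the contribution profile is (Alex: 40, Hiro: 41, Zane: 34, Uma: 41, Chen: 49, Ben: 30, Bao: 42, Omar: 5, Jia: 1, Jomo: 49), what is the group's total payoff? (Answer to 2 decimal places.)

1174.00 gold

Total contributed: 40 + 41 + 34 + 41 + 49 + 30 + 42 + 5 + 1 + 49 = 332; total kept: 10 × 51 − 332 = 178.
The guild treasury pays out 0.30 × 10 × 332 = 996.00 in aggregate.
Group total = 178 + 996.00 = 1174.00.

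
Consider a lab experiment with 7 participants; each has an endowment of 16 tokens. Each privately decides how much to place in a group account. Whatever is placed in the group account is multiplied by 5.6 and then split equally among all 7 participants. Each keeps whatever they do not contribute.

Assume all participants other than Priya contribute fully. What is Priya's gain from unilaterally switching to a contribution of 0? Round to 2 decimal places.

3.20 tokens

Switching from a contribution of 16 to 0 lets Priya keep an extra 16 tokens, but lowers the group account by 16, which costs Priya their own share of that drop: 5.6/7 × 16 = 12.80.
Net gain = 16 − 12.80 = 3.20. The private return per contributed unit (0.8000) is below 1, so free-riding is indeed the best response regardless of what the others do.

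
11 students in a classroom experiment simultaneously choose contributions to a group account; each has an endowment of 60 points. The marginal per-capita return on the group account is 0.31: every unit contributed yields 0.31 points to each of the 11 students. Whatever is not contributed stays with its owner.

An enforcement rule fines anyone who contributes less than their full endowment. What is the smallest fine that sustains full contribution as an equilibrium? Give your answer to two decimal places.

Given the others contribute fully, the best deviation is to contribute 0 (any partial contribution still incurs the fine and gives up units whose private return 0.31 is below 1).
Deviating from 60 to 0 saves 60 points but forfeits the deviator's share of the drop in the group account: 0.31 × 60 = 18.60.
So the deviation gain is 60 − 18.60 = 41.40, and the fine must be at least 41.40 points to wipe it out.

41.40 points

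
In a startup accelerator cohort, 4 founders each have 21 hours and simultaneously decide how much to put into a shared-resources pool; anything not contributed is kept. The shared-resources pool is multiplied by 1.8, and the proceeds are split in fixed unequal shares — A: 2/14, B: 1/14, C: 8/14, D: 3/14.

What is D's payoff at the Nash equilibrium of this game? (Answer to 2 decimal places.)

29.10 hours

A player with share s gets back 1.8·s per unit contributed, so full contribution is dominant for anyone with s > 1/1.8 = 0.5556 and zero contribution is dominant for anyone below.
C alone (share 8/14) is above the threshold, contributing 21; the remaining 3 contribute 0. Total contributed: 21.
D keeps 21 and receives 1.8 × 21 × 3/14 = 8.10 from the shared-resources pool, for a payoff of 29.10.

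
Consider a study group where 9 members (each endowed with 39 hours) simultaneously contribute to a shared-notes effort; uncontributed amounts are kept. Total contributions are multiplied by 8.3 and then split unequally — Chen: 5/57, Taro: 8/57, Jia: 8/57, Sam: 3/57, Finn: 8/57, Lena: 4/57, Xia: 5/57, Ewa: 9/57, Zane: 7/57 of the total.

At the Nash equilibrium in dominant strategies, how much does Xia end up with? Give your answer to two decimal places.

For player j, contributing a unit is worthwhile iff 8.3 × (j's share) ≥ 1, i.e. iff j's share is at least 0.1205.
The shares above 0.1205 belong to Taro, Jia, Finn, Ewa and Zane, contributing 39 each; the remaining 4 contribute 0. Total contributed: 195.
Xia keeps 39 and receives 8.3 × 195 × 5/57 = 141.97 from the shared-notes effort, for a payoff of 180.97.

180.97 hours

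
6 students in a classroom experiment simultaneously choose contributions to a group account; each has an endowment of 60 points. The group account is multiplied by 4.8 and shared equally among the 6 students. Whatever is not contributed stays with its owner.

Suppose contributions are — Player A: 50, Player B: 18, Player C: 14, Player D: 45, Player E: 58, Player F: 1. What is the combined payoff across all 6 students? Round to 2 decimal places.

Total contributed: 50 + 18 + 14 + 45 + 58 + 1 = 186; total kept: 6 × 60 − 186 = 174.
The group account pays out 4.8 × 186 = 892.80 in aggregate.
Group total = 174 + 892.80 = 1066.80.

1066.80 points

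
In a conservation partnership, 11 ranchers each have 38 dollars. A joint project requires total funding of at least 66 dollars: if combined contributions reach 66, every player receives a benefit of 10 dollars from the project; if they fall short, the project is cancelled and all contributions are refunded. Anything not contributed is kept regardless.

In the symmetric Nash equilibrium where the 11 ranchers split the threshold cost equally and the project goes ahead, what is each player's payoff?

Equal share of the threshold: 66/11 = 6.
At this profile no one gains by cutting their contribution: any cut drops the total below 66, the project is cancelled, contributions are refunded, and the deviator ends with 38, which is less than 38 − 6 + 10 = 42. Contributing more than 6 just wastes the excess. So contributing exactly 6 is a best response.
Each player's payoff: 38 − 6 + 10 = 42.

42 dollars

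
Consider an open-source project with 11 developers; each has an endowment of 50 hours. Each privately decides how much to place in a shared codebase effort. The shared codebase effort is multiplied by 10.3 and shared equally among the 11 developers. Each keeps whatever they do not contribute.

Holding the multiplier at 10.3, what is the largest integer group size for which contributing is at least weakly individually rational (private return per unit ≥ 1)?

10

Private return per unit is 10.3/(group size), which is ≥ 1 whenever the group size is ≤ 10.3.
The largest such integer is 10.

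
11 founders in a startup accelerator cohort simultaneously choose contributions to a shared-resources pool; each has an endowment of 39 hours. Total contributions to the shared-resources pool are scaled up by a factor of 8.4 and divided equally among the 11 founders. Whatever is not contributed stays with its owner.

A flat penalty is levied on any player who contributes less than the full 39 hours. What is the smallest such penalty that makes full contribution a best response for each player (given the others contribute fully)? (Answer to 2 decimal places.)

Given the others contribute fully, the best deviation is to contribute 0 (any partial contribution still incurs the fine and gives up units whose private return 0.7636 is below 1).
Deviating from 39 to 0 saves 39 hours but forfeits the deviator's share of the drop in the shared-resources pool: 8.4/11 × 39 = 29.78.
So the deviation gain is 39 − 29.78 = 9.22, and the fine must be at least 9.22 hours to wipe it out.

9.22 hours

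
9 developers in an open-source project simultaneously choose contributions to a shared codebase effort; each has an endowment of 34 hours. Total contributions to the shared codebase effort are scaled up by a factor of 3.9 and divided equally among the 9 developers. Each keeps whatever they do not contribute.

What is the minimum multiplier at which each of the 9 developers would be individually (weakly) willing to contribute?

9

A contributed unit returns (multiplier)/9 to its contributor.
This reaches 1 exactly when the multiplier is 9.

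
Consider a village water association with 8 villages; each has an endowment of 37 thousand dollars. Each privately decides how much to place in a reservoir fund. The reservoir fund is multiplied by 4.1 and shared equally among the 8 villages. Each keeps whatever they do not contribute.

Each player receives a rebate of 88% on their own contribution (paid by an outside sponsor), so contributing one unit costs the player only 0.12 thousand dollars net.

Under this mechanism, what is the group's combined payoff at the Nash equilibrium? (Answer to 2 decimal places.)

1474.08 thousand dollars

With the mechanism, a contributed unit returns (4.1/8) / 0.12 = 4.2708 per unit of net cost to the contributor — now above 1 — so contributing fully is weakly dominant for every player.
So the Nash equilibrium is full contribution by all 8; the group earns 8 × (37 × 0.88 + 4.1 × 37) = 1474.08.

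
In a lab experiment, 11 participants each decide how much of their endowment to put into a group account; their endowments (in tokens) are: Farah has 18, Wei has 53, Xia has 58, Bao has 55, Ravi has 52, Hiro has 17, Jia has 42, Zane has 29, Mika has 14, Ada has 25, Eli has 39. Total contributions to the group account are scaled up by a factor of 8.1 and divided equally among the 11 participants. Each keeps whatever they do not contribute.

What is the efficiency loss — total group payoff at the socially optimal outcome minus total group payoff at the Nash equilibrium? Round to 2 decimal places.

2854.20 tokens

The private return per contributed unit is 8.1/11 = 0.7364 < 1 for every player regardless of endowment, so the Nash equilibrium is zero contribution and the group total is Σ E_j = 18 + 53 + 58 + 55 + 52 + 17 + 42 + 29 + 14 + 25 + 39 = 402.
Each contributed unit returns 8.100 to the group, so the social optimum is full contribution by everyone: group total = 8.100 × 402 = 3256.20.
Efficiency loss = (8.100 − 1) × 402 = 2854.20.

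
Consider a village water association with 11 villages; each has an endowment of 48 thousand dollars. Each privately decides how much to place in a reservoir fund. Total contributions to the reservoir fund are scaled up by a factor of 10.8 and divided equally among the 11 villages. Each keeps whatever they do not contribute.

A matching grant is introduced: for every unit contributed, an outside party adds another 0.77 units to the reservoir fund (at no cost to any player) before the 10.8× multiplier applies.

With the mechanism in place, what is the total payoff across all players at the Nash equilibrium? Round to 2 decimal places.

10093.25 thousand dollars

Under the mechanism each unit contributed yields 10.8 × 1.77 / 11 = 1.7378 back to its contributor per unit of net cost, which exceeds 1, making full contribution the dominant choice for everyone.
At the Nash equilibrium everyone contributes 48. Group total payoff = 10.8 × 1.77 × 528 = 10093.25.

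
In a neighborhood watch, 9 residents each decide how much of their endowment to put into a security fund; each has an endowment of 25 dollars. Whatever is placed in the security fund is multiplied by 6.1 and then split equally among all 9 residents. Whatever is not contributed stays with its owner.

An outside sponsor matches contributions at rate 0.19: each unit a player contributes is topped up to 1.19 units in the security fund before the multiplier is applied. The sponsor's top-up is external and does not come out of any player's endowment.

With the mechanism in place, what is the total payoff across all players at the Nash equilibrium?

225.00 dollars

Even with the mechanism, each unit contributed returns only 6.1 × 1.19 / 9 = 0.8066 per unit of net cost, so contributing nothing is still dominant.
At the Nash equilibrium no one contributes; group total payoff = 9 × 25 = 225.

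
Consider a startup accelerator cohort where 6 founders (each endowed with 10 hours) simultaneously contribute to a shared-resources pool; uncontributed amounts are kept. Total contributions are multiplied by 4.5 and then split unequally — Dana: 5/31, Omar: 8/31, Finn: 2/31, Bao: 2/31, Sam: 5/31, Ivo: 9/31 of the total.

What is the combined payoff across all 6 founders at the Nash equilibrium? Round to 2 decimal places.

For player j, contributing a unit is worthwhile iff 4.5 × (j's share) ≥ 1, i.e. iff j's share is at least 0.2222.
Omar and Ivo clear that bar, contributing 10 each; the remaining 4 contribute 0. Total contributed: 20.
The shared-resources pool pays out 4.5 × 20 = 90.00 in total (split across the unequal shares, but the aggregate is all that matters for the group sum).
The 4 free-riders keep 10 each, adding 40. Group total = 40 + 90.00 = 130.00.

130.00 hours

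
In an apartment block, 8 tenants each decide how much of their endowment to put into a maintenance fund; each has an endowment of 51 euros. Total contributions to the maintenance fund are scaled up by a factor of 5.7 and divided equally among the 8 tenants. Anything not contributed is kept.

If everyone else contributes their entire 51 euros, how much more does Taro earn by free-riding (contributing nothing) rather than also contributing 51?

14.66 euros

Switching from a contribution of 51 to 0 lets Taro keep an extra 51 euros, but lowers the maintenance fund by 51, which costs Taro their own share of that drop: 5.7/8 × 51 = 36.34.
Net gain = 51 − 36.34 = 14.66. The private return per contributed unit (0.7125) is below 1, so free-riding is indeed the best response regardless of what the others do.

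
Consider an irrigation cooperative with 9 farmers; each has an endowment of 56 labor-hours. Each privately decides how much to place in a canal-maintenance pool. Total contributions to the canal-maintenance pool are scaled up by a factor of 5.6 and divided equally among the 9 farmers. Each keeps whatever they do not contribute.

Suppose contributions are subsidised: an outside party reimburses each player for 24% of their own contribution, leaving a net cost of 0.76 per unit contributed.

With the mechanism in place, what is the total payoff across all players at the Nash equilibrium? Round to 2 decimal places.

Even with the mechanism, each unit contributed returns only (5.6/9) / 0.76 = 0.8187 per unit of net cost, so contributing nothing is still dominant.
At the Nash equilibrium no one contributes; group total payoff = 9 × 56 = 504.

504.00 labor-hours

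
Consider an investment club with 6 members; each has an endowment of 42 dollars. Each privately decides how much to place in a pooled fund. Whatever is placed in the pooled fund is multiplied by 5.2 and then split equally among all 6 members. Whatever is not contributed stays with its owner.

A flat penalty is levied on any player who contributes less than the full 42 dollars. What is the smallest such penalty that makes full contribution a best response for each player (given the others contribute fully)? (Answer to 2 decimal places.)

5.60 dollars

Given the others contribute fully, the best deviation is to contribute 0 (any partial contribution still incurs the fine and gives up units whose private return 0.8667 is below 1).
Deviating from 42 to 0 saves 42 dollars but forfeits the deviator's share of the drop in the pooled fund: 5.2/6 × 42 = 36.40.
So the deviation gain is 42 − 36.40 = 5.60, and the fine must be at least 5.60 dollars to wipe it out.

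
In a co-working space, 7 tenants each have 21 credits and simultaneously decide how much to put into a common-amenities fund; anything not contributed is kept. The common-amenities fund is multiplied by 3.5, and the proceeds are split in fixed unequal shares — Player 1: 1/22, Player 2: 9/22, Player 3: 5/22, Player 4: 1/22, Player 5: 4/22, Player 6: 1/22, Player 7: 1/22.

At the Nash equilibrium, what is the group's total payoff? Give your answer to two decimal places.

199.50 credits

For player j, contributing a unit is worthwhile iff 3.5 × (j's share) ≥ 1, i.e. iff j's share is at least 0.2857.
Only Player 2 (9/22) clears that bar, contributing 21; the remaining 6 contribute 0. Total contributed: 21.
The common-amenities fund pays out 3.5 × 21 = 73.50 in total (split across the unequal shares, but the aggregate is all that matters for the group sum).
The 6 free-riders keep 21 each, adding 126. Group total = 126 + 73.50 = 199.50.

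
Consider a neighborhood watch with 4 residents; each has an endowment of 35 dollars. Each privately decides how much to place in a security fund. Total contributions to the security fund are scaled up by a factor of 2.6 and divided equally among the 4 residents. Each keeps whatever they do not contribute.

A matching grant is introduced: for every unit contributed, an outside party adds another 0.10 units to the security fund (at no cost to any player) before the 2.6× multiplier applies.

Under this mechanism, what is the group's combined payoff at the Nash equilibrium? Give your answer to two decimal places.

The effective private return is 2.6 × 1.10 / 4 = 0.7150, which is still under 1, so the mechanism doesn't change anyone's dominant strategy: zero contribution.
At the Nash equilibrium no one contributes; group total payoff = 4 × 35 = 140.

140.00 dollars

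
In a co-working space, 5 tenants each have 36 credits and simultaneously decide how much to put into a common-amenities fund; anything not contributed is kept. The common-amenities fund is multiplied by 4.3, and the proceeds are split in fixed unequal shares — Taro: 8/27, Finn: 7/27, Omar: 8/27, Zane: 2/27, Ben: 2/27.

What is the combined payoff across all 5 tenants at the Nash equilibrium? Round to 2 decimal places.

Player j's private return per contributed unit is 4.3 × (j's share). Contributing is weakly dominant for j when that share is at least 1/4.3 = 0.2326, and contributing 0 is dominant otherwise.
Taro, Finn and Omar are above the threshold, contributing 36 each; the remaining 2 contribute 0. Total contributed: 108.
The common-amenities fund pays out 4.3 × 108 = 464.40 in total (split across the unequal shares, but the aggregate is all that matters for the group sum).
The 2 free-riders keep 36 each, adding 72. Group total = 72 + 464.40 = 536.40.

536.40 credits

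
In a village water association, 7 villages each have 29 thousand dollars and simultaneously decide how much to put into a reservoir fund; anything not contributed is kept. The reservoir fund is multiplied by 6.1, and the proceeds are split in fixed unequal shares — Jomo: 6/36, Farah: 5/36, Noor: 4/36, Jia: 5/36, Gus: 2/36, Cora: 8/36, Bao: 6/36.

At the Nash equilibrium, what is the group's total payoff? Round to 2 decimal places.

A player with share s gets back 6.1·s per unit contributed, so full contribution is dominant for anyone with s > 1/6.1 = 0.1639 and zero contribution is dominant for anyone below.
Jomo, Cora and Bao clear that bar, contributing 29 each; the remaining 4 contribute 0. Total contributed: 87.
The reservoir fund pays out 6.1 × 87 = 530.70 in total (split across the unequal shares, but the aggregate is all that matters for the group sum).
The 4 free-riders keep 29 each, adding 116. Group total = 116 + 530.70 = 646.70.

646.70 thousand dollars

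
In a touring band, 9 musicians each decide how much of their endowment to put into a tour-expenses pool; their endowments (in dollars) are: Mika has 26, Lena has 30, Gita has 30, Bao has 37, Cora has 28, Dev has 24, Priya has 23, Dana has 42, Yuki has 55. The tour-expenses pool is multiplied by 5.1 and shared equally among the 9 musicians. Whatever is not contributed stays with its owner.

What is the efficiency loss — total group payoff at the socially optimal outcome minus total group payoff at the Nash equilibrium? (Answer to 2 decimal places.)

The private return per contributed unit is 5.1/9 = 0.5667 < 1 for every player regardless of endowment, so the Nash equilibrium is zero contribution and the group total is Σ E_j = 26 + 30 + 30 + 37 + 28 + 24 + 23 + 42 + 55 = 295.
Each contributed unit returns 5.100 to the group, so the social optimum is full contribution by everyone: group total = 5.100 × 295 = 1504.50.
Efficiency loss = (5.100 − 1) × 295 = 1209.50.

1209.50 dollars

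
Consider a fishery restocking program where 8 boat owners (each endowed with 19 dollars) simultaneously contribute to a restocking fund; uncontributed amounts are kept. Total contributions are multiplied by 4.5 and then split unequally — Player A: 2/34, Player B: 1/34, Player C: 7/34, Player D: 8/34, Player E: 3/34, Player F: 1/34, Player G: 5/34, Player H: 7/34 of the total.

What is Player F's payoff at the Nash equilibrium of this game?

21.51 dollars

Player j's private return per contributed unit is 4.5 × (j's share). Contributing is weakly dominant for j when that share is at least 1/4.5 = 0.2222, and contributing 0 is dominant otherwise.
Player D alone (share 8/34) is above the threshold, contributing 19; the remaining 7 contribute 0. Total contributed: 19.
Player F keeps 19 and receives 4.5 × 19 × 1/34 = 2.51 from the restocking fund, for a payoff of 21.51.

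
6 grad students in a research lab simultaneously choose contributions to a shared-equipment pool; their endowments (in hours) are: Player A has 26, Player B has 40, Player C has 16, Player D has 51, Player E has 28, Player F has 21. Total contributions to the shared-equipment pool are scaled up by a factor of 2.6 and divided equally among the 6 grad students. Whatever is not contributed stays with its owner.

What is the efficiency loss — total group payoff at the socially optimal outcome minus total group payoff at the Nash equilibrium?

291.20 hours

The private return per contributed unit is 2.6/6 = 0.4333 < 1 for every player regardless of endowment, so the Nash equilibrium is zero contribution and the group total is Σ E_j = 26 + 40 + 16 + 51 + 28 + 21 = 182.
Each contributed unit returns 2.600 to the group, so the social optimum is full contribution by everyone: group total = 2.600 × 182 = 473.20.
Efficiency loss = (2.600 − 1) × 182 = 291.20.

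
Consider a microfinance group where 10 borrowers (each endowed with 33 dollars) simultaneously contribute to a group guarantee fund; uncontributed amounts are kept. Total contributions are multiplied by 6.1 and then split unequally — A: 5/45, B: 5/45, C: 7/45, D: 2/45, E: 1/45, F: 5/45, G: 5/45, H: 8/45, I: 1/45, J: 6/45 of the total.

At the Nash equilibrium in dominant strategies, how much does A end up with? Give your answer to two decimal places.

55.37 dollars

For player j, contributing a unit is worthwhile iff 6.1 × (j's share) ≥ 1, i.e. iff j's share is at least 0.1639.
H alone (share 8/45) is above the threshold, contributing 33; the remaining 9 contribute 0. Total contributed: 33.
A keeps 33 and receives 6.1 × 33 × 5/45 = 22.37 from the group guarantee fund, for a payoff of 55.37.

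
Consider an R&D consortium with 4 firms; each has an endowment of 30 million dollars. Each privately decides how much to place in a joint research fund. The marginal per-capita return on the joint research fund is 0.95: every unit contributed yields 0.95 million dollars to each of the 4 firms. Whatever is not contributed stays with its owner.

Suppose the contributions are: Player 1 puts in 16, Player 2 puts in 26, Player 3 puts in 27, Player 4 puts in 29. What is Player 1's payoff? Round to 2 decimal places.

107.10 million dollars

Total contributed: 16 + 26 + 27 + 29 = 98.
Each receives 0.95 × 98 = 93.10 from the joint research fund.
Player 1 keeps 30 − 16 = 14, so Player 1's payoff is 14 + 93.10 = 107.10.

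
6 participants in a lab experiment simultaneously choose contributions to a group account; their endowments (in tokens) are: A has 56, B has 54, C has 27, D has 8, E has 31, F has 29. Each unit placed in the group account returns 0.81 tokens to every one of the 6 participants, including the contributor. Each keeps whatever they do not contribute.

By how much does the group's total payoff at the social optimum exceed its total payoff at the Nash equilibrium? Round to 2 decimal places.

The private return per contributed unit is 0.81 < 1 for everyone, so the Nash equilibrium is zero contribution and the group total is Σ E_j = 56 + 54 + 27 + 8 + 31 + 29 = 205.
Each contributed unit returns 4.860 to the group, so the social optimum is full contribution by everyone: group total = 4.860 × 205 = 996.30.
Efficiency loss = (4.860 − 1) × 205 = 791.30.

791.30 tokens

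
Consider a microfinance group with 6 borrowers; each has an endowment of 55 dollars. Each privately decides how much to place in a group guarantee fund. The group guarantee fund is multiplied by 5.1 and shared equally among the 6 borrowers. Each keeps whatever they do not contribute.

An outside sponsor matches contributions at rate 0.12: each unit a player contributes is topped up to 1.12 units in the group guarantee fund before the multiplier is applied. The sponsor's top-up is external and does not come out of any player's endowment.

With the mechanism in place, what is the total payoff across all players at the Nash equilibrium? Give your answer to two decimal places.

The effective private return is 5.1 × 1.12 / 6 = 0.9520, which is still under 1, so the mechanism doesn't change anyone's dominant strategy: zero contribution.
At the Nash equilibrium no one contributes; group total payoff = 6 × 55 = 330.

330.00 dollars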